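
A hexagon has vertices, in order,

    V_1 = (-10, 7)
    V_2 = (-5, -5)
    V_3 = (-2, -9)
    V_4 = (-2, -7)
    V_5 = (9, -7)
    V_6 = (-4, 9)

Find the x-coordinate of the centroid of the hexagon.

-56/33

Apply Gauss's area formula. First the cross-terms c_i = x_i·y_{i+1} − x_{i+1}·y_i:
  85, 35, -4, 77, 53, 62  ⇒  2A = 308, A = 154.
Then Σ (x_i + x_{i+1})·c_i = -1568, so x̄ = -1568 / (6·154) = -56/33.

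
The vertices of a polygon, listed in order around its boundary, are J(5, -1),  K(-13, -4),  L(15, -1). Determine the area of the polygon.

15

Apply Gauss's area formula: 2A = Σ (x_i·y_{i+1} − x_{i+1}·y_i), indices taken mod 3.
Σ = (-33) + (73) + (-10) = 30
Area = |Σ|/2 = 15.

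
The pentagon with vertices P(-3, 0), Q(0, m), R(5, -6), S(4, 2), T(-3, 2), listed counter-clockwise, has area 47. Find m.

Write out the shoelace sum; only the two edges meeting at Q involve m:
2·Area = [((-3)·m − 0·0) + (0·(-6) − 5·m)] + 54
       = -8·m + 54 = 94
⇒ m = -5.

-5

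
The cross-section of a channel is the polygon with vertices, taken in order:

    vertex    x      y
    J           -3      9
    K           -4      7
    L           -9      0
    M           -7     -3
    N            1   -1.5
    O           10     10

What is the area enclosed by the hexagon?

131.75

Apply the shoelace formula: 2A = Σ (x_i·y_{i+1} − x_{i+1}·y_i), indices taken mod 6.
J→K: (-3)(7) − (-4)(9) = 15
K→L: (-4)(0) − (-9)(7) = 63
L→M: (-9)(-3) − (-7)(0) = 27
M→N: (-7)(-1.5) − (1)(-3) = 13.5
N→O: (1)(10) − (10)(-1.5) = 25
O→J: (10)(9) − (-3)(10) = 120
Σ = 263.5
Area = |Σ|/2 = 131.75.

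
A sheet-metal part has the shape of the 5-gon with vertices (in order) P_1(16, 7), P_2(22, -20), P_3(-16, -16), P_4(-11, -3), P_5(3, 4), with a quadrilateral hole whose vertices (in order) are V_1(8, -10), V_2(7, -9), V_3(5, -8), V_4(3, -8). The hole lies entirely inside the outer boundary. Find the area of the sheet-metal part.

673.5

Outer boundary:
P_1→P_2: (16)(-20) − (22)(7) = -474
P_2→P_3: (22)(-16) − (-16)(-20) = -672
P_3→P_4: (-16)(-3) − (-11)(-16) = -128
P_4→P_5: (-11)(4) − (3)(-3) = -35
P_5→P_1: (3)(7) − (16)(4) = -43
Σ = -1352
Area = |Σ|/2 = 676.
Hole:
Apply the shoelace formula: 2A = Σ (x_i·y_{i+1} − x_{i+1}·y_i), indices taken mod 4.
Σ = (-2) + (-11) + (-16) + (34) = 5
Area = |Σ|/2 = 2.5.
Net area = 676 − 2.5 = 673.5.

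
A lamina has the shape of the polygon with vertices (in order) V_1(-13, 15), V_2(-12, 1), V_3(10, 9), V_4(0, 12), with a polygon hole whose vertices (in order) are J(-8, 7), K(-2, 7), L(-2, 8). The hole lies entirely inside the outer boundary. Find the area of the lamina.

Outer boundary:
Apply the shoelace formula: 2A = Σ (x_i·y_{i+1} − x_{i+1}·y_i), indices taken mod 4.
V_1→V_2: (-13)(1) − (-12)(15) = 167
V_2→V_3: (-12)(9) − (10)(1) = -118
V_3→V_4: (10)(12) − (0)(9) = 120
V_4→V_1: (0)(15) − (-13)(12) = 156
Σ = 325
Area = |Σ|/2 = 162.5.
Hole:
Apply the shoelace (surveyor's) formula: 2A = Σ (x_i·y_{i+1} − x_{i+1}·y_i), indices taken mod 3.
J→K: (-8)(7) − (-2)(7) = -42
K→L: (-2)(8) − (-2)(7) = -2
L→J: (-2)(7) − (-8)(8) = 50
Σ = 6
Area = |Σ|/2 = 3.
Net area = 162.5 − 3 = 159.5.

159.5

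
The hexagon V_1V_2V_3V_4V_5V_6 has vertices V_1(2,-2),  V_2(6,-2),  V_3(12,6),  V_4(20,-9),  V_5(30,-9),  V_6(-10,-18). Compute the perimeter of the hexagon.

102

|V_1V_2| = √((4)² + (0)²) = √16 = 4
|V_2V_3| = √((6)² + (8)²) = √100 = 10
|V_3V_4| = √((8)² + (-15)²) = √289 = 17
|V_4V_5| = √((10)² + (0)²) = √100 = 10
|V_5V_6| = √((-40)² + (-9)²) = √1681 = 41
|V_6V_1| = √((12)² + (16)²) = √400 = 20
Perimeter = 4 + 10 + 17 + 10 + 41 + 20 = 102.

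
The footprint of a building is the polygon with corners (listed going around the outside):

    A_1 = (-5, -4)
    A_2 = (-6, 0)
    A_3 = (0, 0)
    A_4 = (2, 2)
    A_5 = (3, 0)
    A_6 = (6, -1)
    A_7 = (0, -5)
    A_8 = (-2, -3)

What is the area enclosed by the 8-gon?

40

Apply the shoelace formula: 2A = Σ (x_i·y_{i+1} − x_{i+1}·y_i), indices taken mod 8.
Σ = (-24) + (0) + (0) + (-6) + (-3) + (-30) + (-10) + (-7) = -80
Area = |Σ|/2 = 40.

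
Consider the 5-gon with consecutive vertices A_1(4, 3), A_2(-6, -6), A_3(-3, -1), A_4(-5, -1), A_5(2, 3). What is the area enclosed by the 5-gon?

19.5

Cross-terms: -6, -12, -2, -13, -6  ⇒  Σ = -39
Area = |Σ|/2 = 19.5.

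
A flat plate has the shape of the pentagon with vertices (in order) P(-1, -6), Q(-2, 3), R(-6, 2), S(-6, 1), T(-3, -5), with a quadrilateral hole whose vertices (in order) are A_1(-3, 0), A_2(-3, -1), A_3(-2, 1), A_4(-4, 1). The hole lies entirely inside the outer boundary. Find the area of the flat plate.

24

Outer boundary:
Apply the shoelace (surveyor's) formula: 2A = Σ (x_i·y_{i+1} − x_{i+1}·y_i), indices taken mod 5.
Σ = (-15) + (14) + (6) + (33) + (13) = 51
Area = |Σ|/2 = 25.5.
Hole:
Σ = (3) + (-5) + (2) + (3) = 3
Area = |Σ|/2 = 1.5.
Net area = 25.5 − 1.5 = 24.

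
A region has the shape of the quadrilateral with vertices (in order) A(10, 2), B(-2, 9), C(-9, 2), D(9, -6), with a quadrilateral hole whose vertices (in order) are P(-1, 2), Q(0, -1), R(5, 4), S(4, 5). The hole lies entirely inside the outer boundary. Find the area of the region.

Outer boundary:
Apply the shoelace formula: 2A = Σ (x_i·y_{i+1} − x_{i+1}·y_i), indices taken mod 4.
Σ = (94) + (77) + (36) + (78) = 285
Area = |Σ|/2 = 142.5.
Hole:
Cross-terms: 1, 5, 9, 13  ⇒  Σ = 28
Area = |Σ|/2 = 14.
Net area = 142.5 − 14 = 128.5.

128.5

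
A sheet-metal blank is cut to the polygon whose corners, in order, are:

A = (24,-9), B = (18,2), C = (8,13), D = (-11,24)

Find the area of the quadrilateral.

Apply Gauss's area formula: 2A = Σ (x_i·y_{i+1} − x_{i+1}·y_i), indices taken mod 4.
Cross-terms: 210, 218, 335, -477  ⇒  Σ = 286
Area = |Σ|/2 = 143.

143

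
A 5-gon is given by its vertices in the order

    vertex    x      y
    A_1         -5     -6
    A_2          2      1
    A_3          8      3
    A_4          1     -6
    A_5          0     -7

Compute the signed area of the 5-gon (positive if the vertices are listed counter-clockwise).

-44

Apply the shoelace (surveyor's) formula: 2A = Σ (x_i·y_{i+1} − x_{i+1}·y_i), indices taken mod 5.
Σ = (7) + (-2) + (-51) + (-7) + (-35) = -88
Signed area = Σ/2 = -44 (negative ⇒ clockwise traversal).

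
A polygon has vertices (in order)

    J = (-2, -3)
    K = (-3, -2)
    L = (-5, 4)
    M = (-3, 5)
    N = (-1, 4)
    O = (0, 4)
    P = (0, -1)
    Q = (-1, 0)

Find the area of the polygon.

24.5

Apply the shoelace formula: 2A = Σ (x_i·y_{i+1} − x_{i+1}·y_i), indices taken mod 8.
J→K: (-2)(-2) − (-3)(-3) = -5
K→L: (-3)(4) − (-5)(-2) = -22
L→M: (-5)(5) − (-3)(4) = -13
M→N: (-3)(4) − (-1)(5) = -7
N→O: (-1)(4) − (0)(4) = -4
O→P: (0)(-1) − (0)(4) = 0
P→Q: (0)(0) − (-1)(-1) = -1
Q→J: (-1)(-3) − (-2)(0) = 3
Σ = -49
Area = |Σ|/2 = 24.5.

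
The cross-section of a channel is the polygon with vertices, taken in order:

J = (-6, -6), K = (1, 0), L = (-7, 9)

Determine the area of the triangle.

Apply the shoelace (surveyor's) formula: 2A = Σ (x_i·y_{i+1} − x_{i+1}·y_i), indices taken mod 3.
Σ = (6) + (9) + (96) = 111
Area = |Σ|/2 = 55.5.

55.5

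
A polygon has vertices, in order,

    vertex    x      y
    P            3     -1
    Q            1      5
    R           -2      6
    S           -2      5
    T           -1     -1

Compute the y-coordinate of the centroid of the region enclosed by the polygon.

Apply the surveyor's formula. First the cross-terms c_i = x_i·y_{i+1} − x_{i+1}·y_i:
  16, 16, 2, 7, 4  ⇒  2A = 45, A = 22.5.
Then Σ (y_i + y_{i+1})·c_i = 282, so ȳ = 282 / (6·22.5) = 94/45.

94/45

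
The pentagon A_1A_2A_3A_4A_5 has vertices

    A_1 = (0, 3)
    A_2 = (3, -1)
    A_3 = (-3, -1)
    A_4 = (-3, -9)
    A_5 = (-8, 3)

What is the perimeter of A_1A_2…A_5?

40

|A_1A_2| = √((3)² + (-4)²) = √25 = 5
|A_2A_3| = √((-6)² + (0)²) = √36 = 6
|A_3A_4| = √((0)² + (-8)²) = √64 = 8
|A_4A_5| = √((-5)² + (12)²) = √169 = 13
|A_5A_1| = √((8)² + (0)²) = √64 = 8
Perimeter = 5 + 6 + 8 + 13 + 8 = 40.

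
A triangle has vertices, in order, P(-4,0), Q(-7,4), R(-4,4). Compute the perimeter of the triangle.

12

|PQ| = √((-3)² + (4)²) = √25 = 5
|QR| = √((3)² + (0)²) = √9 = 3
|RP| = √((0)² + (-4)²) = √16 = 4
Perimeter = 5 + 3 + 4 = 12.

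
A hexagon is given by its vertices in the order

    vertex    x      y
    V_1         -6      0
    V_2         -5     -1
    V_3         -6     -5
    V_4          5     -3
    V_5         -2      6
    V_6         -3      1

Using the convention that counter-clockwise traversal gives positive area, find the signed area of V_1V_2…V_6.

Σ = (6) + (19) + (43) + (24) + (16) + (6) = 114
Signed area = Σ/2 = 57 (positive ⇒ counter-clockwise traversal).

57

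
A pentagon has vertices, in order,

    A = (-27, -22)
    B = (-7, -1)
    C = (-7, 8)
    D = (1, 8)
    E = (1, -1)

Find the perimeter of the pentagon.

|AB| = √((20)² + (21)²) = √841 = 29
|BC| = √((0)² + (9)²) = √81 = 9
|CD| = √((8)² + (0)²) = √64 = 8
|DE| = √((0)² + (-9)²) = √81 = 9
|EA| = √((-28)² + (-21)²) = √1225 = 35
Perimeter = 29 + 9 + 8 + 9 + 35 = 90.

90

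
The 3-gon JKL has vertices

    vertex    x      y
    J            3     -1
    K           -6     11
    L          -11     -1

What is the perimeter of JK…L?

|JK| = √((-9)² + (12)²) = √225 = 15
|KL| = √((-5)² + (-12)²) = √169 = 13
|LJ| = √((14)² + (0)²) = √196 = 14
Perimeter = 15 + 13 + 14 = 42.

42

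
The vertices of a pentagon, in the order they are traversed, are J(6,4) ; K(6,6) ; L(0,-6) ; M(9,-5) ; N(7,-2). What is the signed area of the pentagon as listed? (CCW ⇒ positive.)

Apply the shoelace formula: 2A = Σ (x_i·y_{i+1} − x_{i+1}·y_i), indices taken mod 5.
J→K: (6)(6) − (6)(4) = 12
K→L: (6)(-6) − (0)(6) = -36
L→M: (0)(-5) − (9)(-6) = 54
M→N: (9)(-2) − (7)(-5) = 17
N→J: (7)(4) − (6)(-2) = 40
Σ = 87
Signed area = Σ/2 = 43.5 (positive ⇒ counter-clockwise traversal).

43.5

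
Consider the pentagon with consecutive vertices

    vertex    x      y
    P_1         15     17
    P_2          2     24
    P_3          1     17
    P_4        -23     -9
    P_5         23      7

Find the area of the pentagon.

525

Apply the shoelace formula: 2A = Σ (x_i·y_{i+1} − x_{i+1}·y_i), indices taken mod 5.
Σ = (326) + (10) + (382) + (46) + (286) = 1050
Area = |Σ|/2 = 525.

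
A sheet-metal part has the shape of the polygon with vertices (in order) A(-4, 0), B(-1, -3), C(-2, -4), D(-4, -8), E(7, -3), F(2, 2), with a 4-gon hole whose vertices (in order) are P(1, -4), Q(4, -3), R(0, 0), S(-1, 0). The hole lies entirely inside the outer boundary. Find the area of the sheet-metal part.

44.5

Outer boundary:
Cross-terms: 12, -2, 0, 68, 20, 8  ⇒  Σ = 106
Area = |Σ|/2 = 53.
Hole:
Apply the shoelace formula: 2A = Σ (x_i·y_{i+1} − x_{i+1}·y_i), indices taken mod 4.
Σ = (13) + (0) + (0) + (4) = 17
Area = |Σ|/2 = 8.5.
Net area = 53 − 8.5 = 44.5.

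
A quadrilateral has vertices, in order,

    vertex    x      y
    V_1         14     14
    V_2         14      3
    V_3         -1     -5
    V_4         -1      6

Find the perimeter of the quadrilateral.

56

|V_1V_2| = √((0)² + (-11)²) = √121 = 11
|V_2V_3| = √((-15)² + (-8)²) = √289 = 17
|V_3V_4| = √((0)² + (11)²) = √121 = 11
|V_4V_1| = √((15)² + (8)²) = √289 = 17
Perimeter = 11 + 17 + 11 + 17 = 56.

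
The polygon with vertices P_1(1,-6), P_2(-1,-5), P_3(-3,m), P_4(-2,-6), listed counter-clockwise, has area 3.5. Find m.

The doubled signed area Σ (x_i y_{i+1} − x_{i+1} y_i) is linear in m.
With m=0 it equals 10; the coefficient of m is 1 (from the two edges through P_3).
So 1·m + 10 = 2·3.5 = 7 ⇒ m = -3.

-3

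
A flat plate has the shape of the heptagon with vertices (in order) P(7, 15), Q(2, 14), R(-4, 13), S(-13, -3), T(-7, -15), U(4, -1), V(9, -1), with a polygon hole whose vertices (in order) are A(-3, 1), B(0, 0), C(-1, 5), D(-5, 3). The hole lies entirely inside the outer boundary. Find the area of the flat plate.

346.5

Outer boundary:
Apply the surveyor's formula: 2A = Σ (x_i·y_{i+1} − x_{i+1}·y_i), indices taken mod 7.
P→Q: (7)(14) − (2)(15) = 68
Q→R: (2)(13) − (-4)(14) = 82
R→S: (-4)(-3) − (-13)(13) = 181
S→T: (-13)(-15) − (-7)(-3) = 174
T→U: (-7)(-1) − (4)(-15) = 67
U→V: (4)(-1) − (9)(-1) = 5
V→P: (9)(15) − (7)(-1) = 142
Σ = 719
Area = |Σ|/2 = 359.5.
Hole:
Apply Gauss's area formula: 2A = Σ (x_i·y_{i+1} − x_{i+1}·y_i), indices taken mod 4.
Σ = (0) + (0) + (22) + (4) = 26
Area = |Σ|/2 = 13.
Net area = 359.5 − 13 = 346.5.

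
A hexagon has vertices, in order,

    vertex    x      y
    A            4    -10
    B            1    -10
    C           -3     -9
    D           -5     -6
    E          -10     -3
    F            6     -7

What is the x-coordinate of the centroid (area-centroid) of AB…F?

Apply the shoelace formula. First the cross-terms c_i = x_i·y_{i+1} − x_{i+1}·y_i:
  -30, -39, -27, -45, 88, -32  ⇒  2A = -85, A = -42.5.
Then Σ (x_i + x_{i+1})·c_i = 147, so x̄ = 147 / (6·(-42.5)) = -49/85.

-49/85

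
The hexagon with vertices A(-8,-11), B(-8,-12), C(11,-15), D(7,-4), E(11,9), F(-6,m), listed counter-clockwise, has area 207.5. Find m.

The doubled signed area Σ (x_i y_{i+1} − x_{i+1} y_i) is linear in m.
With m=0 it equals 548; the coefficient of m is 19 (from the two edges through F).
So 19·m + 548 = 2·207.5 = 415 ⇒ m = -7.

-7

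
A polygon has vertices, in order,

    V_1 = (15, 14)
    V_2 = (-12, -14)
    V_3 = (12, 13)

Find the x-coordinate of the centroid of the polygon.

Apply the surveyor's formula. First the cross-terms c_i = x_i·y_{i+1} − x_{i+1}·y_i:
  -42, 12, -27  ⇒  2A = -57, A = -28.5.
Then Σ (x_i + x_{i+1})·c_i = -855, so x̄ = -855 / (6·(-28.5)) = 5.

5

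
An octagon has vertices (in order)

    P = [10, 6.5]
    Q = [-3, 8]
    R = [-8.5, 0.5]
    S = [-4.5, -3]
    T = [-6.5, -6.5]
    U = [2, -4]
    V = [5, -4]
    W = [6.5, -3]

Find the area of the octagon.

168.875

Apply Gauss's area formula: 2A = Σ (x_i·y_{i+1} − x_{i+1}·y_i), indices taken mod 8.
P→Q: (10)(8) − (-3)(6.5) = 99.5
Q→R: (-3)(0.5) − (-8.5)(8) = 66.5
R→S: (-8.5)(-3) − (-4.5)(0.5) = 27.75
S→T: (-4.5)(-6.5) − (-6.5)(-3) = 9.75
T→U: (-6.5)(-4) − (2)(-6.5) = 39
U→V: (2)(-4) − (5)(-4) = 12
V→W: (5)(-3) − (6.5)(-4) = 11
W→P: (6.5)(6.5) − (10)(-3) = 72.25
Σ = 337.75
Area = |Σ|/2 = 168.875.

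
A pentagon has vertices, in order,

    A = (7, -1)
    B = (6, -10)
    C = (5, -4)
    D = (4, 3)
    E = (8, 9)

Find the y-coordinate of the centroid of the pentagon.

115/198

Apply the surveyor's formula. First the cross-terms c_i = x_i·y_{i+1} − x_{i+1}·y_i:
  -64, 26, 31, 12, -71  ⇒  2A = -66, A = -33.
Then Σ (y_i + y_{i+1})·c_i = -115, so ȳ = -115 / (6·(-33)) = 115/198.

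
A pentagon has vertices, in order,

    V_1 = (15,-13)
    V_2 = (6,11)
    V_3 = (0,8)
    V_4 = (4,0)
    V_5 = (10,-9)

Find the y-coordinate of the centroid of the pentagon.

Apply the shoelace (surveyor's) formula. First the cross-terms c_i = x_i·y_{i+1} − x_{i+1}·y_i:
  243, 48, -32, -36, 5  ⇒  2A = 228, A = 114.
Then Σ (y_i + y_{i+1})·c_i = 384, so ȳ = 384 / (6·114) = 32/57.

32/57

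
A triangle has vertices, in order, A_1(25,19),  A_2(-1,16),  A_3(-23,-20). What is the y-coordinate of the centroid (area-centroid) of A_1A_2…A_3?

5

Apply the surveyor's formula. First the cross-terms c_i = x_i·y_{i+1} − x_{i+1}·y_i:
  419, 388, 63  ⇒  2A = 870, A = 435.
Then Σ (y_i + y_{i+1})·c_i = 13050, so ȳ = 13050 / (6·435) = 5.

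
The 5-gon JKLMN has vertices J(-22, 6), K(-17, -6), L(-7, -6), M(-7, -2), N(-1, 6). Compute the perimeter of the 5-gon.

|JK| = √((5)² + (-12)²) = √169 = 13
|KL| = √((10)² + (0)²) = √100 = 10
|LM| = √((0)² + (4)²) = √16 = 4
|MN| = √((6)² + (8)²) = √100 = 10
|NJ| = √((-21)² + (0)²) = √441 = 21
Perimeter = 13 + 10 + 4 + 10 + 21 = 58.

58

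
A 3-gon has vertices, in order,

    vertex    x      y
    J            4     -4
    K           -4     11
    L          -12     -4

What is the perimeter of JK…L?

|JK| = √((-8)² + (15)²) = √289 = 17
|KL| = √((-8)² + (-15)²) = √289 = 17
|LJ| = √((16)² + (0)²) = √256 = 16
Perimeter = 17 + 17 + 16 = 50.

50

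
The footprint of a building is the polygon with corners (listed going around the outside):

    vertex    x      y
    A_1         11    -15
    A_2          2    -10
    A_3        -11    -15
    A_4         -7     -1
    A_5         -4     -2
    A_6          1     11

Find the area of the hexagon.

241

Apply the surveyor's formula: 2A = Σ (x_i·y_{i+1} − x_{i+1}·y_i), indices taken mod 6.
Cross-terms: -80, -140, -94, 10, -42, -136  ⇒  Σ = -482
Area = |Σ|/2 = 241.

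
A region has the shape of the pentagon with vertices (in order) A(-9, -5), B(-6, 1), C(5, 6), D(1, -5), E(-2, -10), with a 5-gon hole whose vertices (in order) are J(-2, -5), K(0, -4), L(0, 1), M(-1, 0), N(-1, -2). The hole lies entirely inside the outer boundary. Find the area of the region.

Outer boundary:
Σ = (-39) + (-41) + (-31) + (-20) + (-80) = -211
Area = |Σ|/2 = 105.5.
Hole:
J→K: (-2)(-4) − (0)(-5) = 8
K→L: (0)(1) − (0)(-4) = 0
L→M: (0)(0) − (-1)(1) = 1
M→N: (-1)(-2) − (-1)(0) = 2
N→J: (-1)(-5) − (-2)(-2) = 1
Σ = 12
Area = |Σ|/2 = 6.
Net area = 105.5 − 6 = 99.5.

99.5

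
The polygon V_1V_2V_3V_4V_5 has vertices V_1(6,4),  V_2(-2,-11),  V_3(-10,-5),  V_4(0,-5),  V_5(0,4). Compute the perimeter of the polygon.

52

|V_1V_2| = √((-8)² + (-15)²) = √289 = 17
|V_2V_3| = √((-8)² + (6)²) = √100 = 10
|V_3V_4| = √((10)² + (0)²) = √100 = 10
|V_4V_5| = √((0)² + (9)²) = √81 = 9
|V_5V_1| = √((6)² + (0)²) = √36 = 6
Perimeter = 17 + 10 + 10 + 9 + 6 = 52.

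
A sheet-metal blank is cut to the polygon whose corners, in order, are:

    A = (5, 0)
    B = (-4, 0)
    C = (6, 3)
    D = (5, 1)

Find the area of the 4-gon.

Apply the surveyor's formula: 2A = Σ (x_i·y_{i+1} − x_{i+1}·y_i), indices taken mod 4.
Σ = (0) + (-12) + (-9) + (-5) = -26
Area = |Σ|/2 = 13.

13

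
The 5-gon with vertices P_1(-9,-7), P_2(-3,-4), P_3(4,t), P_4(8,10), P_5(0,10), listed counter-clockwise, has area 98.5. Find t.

4

The doubled signed area Σ (x_i y_{i+1} − x_{i+1} y_i) is linear in t.
With t=0 it equals 241; the coefficient of t is -11 (from the two edges through P_3).
So -11·t + 241 = 2·98.5 = 197 ⇒ t = 4.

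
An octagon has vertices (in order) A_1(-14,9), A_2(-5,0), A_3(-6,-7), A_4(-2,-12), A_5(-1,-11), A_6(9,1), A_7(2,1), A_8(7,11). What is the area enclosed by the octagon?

Apply Gauss's area formula: 2A = Σ (x_i·y_{i+1} − x_{i+1}·y_i), indices taken mod 8.
Σ = (45) + (35) + (58) + (10) + (98) + (7) + (15) + (217) = 485
Area = |Σ|/2 = 242.5.

242.5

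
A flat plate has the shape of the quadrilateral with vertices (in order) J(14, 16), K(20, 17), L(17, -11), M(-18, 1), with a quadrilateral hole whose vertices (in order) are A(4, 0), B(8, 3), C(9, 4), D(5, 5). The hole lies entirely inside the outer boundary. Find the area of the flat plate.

526

Outer boundary:
Apply the shoelace (surveyor's) formula: 2A = Σ (x_i·y_{i+1} − x_{i+1}·y_i), indices taken mod 4.
Σ = (-82) + (-509) + (-181) + (-302) = -1074
Area = |Σ|/2 = 537.
Hole:
Σ = (12) + (5) + (25) + (-20) = 22
Area = |Σ|/2 = 11.
Net area = 537 − 11 = 526.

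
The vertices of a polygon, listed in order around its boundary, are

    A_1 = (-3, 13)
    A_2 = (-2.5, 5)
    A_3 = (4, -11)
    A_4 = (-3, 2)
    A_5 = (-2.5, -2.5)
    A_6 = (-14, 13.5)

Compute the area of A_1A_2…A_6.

98.875

A_1→A_2: (-3)(5) − (-2.5)(13) = 17.5
A_2→A_3: (-2.5)(-11) − (4)(5) = 7.5
A_3→A_4: (4)(2) − (-3)(-11) = -25
A_4→A_5: (-3)(-2.5) − (-2.5)(2) = 12.5
A_5→A_6: (-2.5)(13.5) − (-14)(-2.5) = -68.75
A_6→A_1: (-14)(13) − (-3)(13.5) = -141.5
Σ = -197.75
Area = |Σ|/2 = 98.875.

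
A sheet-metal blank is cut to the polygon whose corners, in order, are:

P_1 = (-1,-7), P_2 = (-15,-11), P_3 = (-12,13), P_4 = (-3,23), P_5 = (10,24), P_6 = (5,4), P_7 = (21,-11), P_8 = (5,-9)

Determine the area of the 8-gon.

Cross-terms: -94, -327, -237, -302, -80, -139, -134, -44  ⇒  Σ = -1357
Area = |Σ|/2 = 678.5.

678.5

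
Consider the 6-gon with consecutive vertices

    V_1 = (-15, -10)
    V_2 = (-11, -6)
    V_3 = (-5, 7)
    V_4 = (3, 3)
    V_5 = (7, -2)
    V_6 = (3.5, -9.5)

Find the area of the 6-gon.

213.5

Apply the surveyor's formula: 2A = Σ (x_i·y_{i+1} − x_{i+1}·y_i), indices taken mod 6.
Σ = (-20) + (-107) + (-36) + (-27) + (-59.5) + (-177.5) = -427
Area = |Σ|/2 = 213.5.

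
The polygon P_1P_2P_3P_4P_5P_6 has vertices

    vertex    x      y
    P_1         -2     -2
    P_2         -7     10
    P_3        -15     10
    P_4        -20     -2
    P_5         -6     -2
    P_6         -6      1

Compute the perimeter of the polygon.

|P_1P_2| = √((-5)² + (12)²) = √169 = 13
|P_2P_3| = √((-8)² + (0)²) = √64 = 8
|P_3P_4| = √((-5)² + (-12)²) = √169 = 13
|P_4P_5| = √((14)² + (0)²) = √196 = 14
|P_5P_6| = √((0)² + (3)²) = √9 = 3
|P_6P_1| = √((4)² + (-3)²) = √25 = 5
Perimeter = 13 + 8 + 13 + 14 + 3 + 5 = 56.

56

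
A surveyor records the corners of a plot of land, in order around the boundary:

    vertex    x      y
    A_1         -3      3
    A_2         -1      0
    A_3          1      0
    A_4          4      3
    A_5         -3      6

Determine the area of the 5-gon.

24

Apply the shoelace (surveyor's) formula: 2A = Σ (x_i·y_{i+1} − x_{i+1}·y_i), indices taken mod 5.
A_1→A_2: (-3)(0) − (-1)(3) = 3
A_2→A_3: (-1)(0) − (1)(0) = 0
A_3→A_4: (1)(3) − (4)(0) = 3
A_4→A_5: (4)(6) − (-3)(3) = 33
A_5→A_1: (-3)(3) − (-3)(6) = 9
Σ = 48
Area = |Σ|/2 = 24.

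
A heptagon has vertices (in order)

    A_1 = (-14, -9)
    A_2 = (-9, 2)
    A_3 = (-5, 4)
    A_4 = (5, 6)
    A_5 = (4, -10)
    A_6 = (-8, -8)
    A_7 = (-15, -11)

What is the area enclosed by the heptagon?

211

Apply the shoelace (surveyor's) formula: 2A = Σ (x_i·y_{i+1} − x_{i+1}·y_i), indices taken mod 7.
A_1→A_2: (-14)(2) − (-9)(-9) = -109
A_2→A_3: (-9)(4) − (-5)(2) = -26
A_3→A_4: (-5)(6) − (5)(4) = -50
A_4→A_5: (5)(-10) − (4)(6) = -74
A_5→A_6: (4)(-8) − (-8)(-10) = -112
A_6→A_7: (-8)(-11) − (-15)(-8) = -32
A_7→A_1: (-15)(-9) − (-14)(-11) = -19
Σ = -422
Area = |Σ|/2 = 211.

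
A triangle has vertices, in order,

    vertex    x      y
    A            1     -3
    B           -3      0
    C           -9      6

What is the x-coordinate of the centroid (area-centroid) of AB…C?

Apply Gauss's area formula. First the cross-terms c_i = x_i·y_{i+1} − x_{i+1}·y_i:
  -9, -18, 21  ⇒  2A = -6, A = -3.
Then Σ (x_i + x_{i+1})·c_i = 66, so x̄ = 66 / (6·(-3)) = -11/3.

-11/3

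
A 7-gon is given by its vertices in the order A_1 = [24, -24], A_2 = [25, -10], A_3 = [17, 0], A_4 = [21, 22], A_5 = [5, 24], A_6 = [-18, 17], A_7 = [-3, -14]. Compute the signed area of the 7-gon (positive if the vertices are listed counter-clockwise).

Apply the shoelace (surveyor's) formula: 2A = Σ (x_i·y_{i+1} − x_{i+1}·y_i), indices taken mod 7.
Σ = (360) + (170) + (374) + (394) + (517) + (303) + (408) = 2526
Signed area = Σ/2 = 1263 (positive ⇒ counter-clockwise traversal).

1263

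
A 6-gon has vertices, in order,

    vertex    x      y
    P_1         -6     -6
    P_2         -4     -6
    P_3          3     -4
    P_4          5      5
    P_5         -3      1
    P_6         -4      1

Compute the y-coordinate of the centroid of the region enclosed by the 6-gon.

Apply the surveyor's formula. First the cross-terms c_i = x_i·y_{i+1} − x_{i+1}·y_i:
  12, 34, 35, 20, 1, 30  ⇒  2A = 132, A = 66.
Then Σ (y_i + y_{i+1})·c_i = -477, so ȳ = -477 / (6·66) = -53/44.

-53/44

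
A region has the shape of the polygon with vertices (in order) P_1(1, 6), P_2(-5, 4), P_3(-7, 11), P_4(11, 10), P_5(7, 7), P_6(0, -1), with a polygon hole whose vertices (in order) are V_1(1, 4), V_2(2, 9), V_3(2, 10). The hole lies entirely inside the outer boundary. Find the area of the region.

91

Outer boundary:
Apply the shoelace formula: 2A = Σ (x_i·y_{i+1} − x_{i+1}·y_i), indices taken mod 6.
Σ = (34) + (-27) + (-191) + (7) + (-7) + (1) = -183
Area = |Σ|/2 = 91.5.
Hole:
Cross-terms: 1, 2, -2  ⇒  Σ = 1
Area = |Σ|/2 = 0.5.
Net area = 91.5 − 0.5 = 91.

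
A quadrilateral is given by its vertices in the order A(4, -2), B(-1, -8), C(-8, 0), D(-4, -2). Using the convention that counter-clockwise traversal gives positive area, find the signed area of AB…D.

Apply the shoelace formula: 2A = Σ (x_i·y_{i+1} − x_{i+1}·y_i), indices taken mod 4.
Cross-terms: -34, -64, 16, 16  ⇒  Σ = -66
Signed area = Σ/2 = -33 (negative ⇒ clockwise traversal).

-33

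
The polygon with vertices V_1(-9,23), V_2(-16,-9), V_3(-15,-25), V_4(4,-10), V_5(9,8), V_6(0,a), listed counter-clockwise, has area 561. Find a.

2

Write out the shoelace sum; only the two edges meeting at V_6 involve a:
2·Area = [(9·a − 0·8) + (0·23 − (-9)·a)] + 1086
       = 18·a + 1086 = 1122
⇒ a = 2.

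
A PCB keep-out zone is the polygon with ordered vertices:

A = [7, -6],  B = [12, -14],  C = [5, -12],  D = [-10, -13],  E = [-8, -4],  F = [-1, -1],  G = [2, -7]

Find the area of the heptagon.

149.5

Apply Gauss's area formula: 2A = Σ (x_i·y_{i+1} − x_{i+1}·y_i), indices taken mod 7.
Cross-terms: -26, -74, -185, -64, 4, 9, 37  ⇒  Σ = -299
Area = |Σ|/2 = 149.5.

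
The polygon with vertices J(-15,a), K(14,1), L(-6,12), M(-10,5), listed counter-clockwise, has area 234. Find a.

-6

Write out the shoelace sum; only the two edges meeting at J involve a:
2·Area = [((-10)·a − (-15)·5) + ((-15)·1 − 14·a)] + 264
       = -24·a + 324 = 468
⇒ a = -6.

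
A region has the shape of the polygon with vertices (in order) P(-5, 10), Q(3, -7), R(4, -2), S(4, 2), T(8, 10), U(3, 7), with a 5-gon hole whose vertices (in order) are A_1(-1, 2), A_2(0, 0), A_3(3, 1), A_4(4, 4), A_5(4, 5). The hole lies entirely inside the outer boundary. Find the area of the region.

Outer boundary:
Apply Gauss's area formula: 2A = Σ (x_i·y_{i+1} − x_{i+1}·y_i), indices taken mod 6.
Cross-terms: 5, 22, 16, 24, 26, 65  ⇒  Σ = 158
Area = |Σ|/2 = 79.
Hole:
Σ = (0) + (0) + (8) + (4) + (13) = 25
Area = |Σ|/2 = 12.5.
Net area = 79 − 12.5 = 66.5.

66.5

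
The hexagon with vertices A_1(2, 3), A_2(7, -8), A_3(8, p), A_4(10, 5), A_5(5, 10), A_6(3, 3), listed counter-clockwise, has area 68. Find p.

-2

Write out the shoelace sum; only the two edges meeting at A_3 involve p:
2·Area = [(7·p − 8·(-8)) + (8·5 − 10·p)] + 26
       = -3·p + 130 = 136
⇒ p = -2.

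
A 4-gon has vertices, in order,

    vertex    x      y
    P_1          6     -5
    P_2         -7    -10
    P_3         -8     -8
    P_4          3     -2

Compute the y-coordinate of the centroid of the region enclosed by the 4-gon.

Apply the shoelace formula. First the cross-terms c_i = x_i·y_{i+1} − x_{i+1}·y_i:
  -95, -24, 40, -3  ⇒  2A = -82, A = -41.
Then Σ (y_i + y_{i+1})·c_i = 1478, so ȳ = 1478 / (6·(-41)) = -739/123.

-739/123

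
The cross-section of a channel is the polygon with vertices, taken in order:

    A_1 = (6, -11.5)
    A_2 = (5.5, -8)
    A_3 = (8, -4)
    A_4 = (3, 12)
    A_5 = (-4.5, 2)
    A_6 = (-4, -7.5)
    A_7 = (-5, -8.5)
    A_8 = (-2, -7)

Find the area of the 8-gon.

173.25

Apply the shoelace (surveyor's) formula: 2A = Σ (x_i·y_{i+1} − x_{i+1}·y_i), indices taken mod 8.
A_1→A_2: (6)(-8) − (5.5)(-11.5) = 15.25
A_2→A_3: (5.5)(-4) − (8)(-8) = 42
A_3→A_4: (8)(12) − (3)(-4) = 108
A_4→A_5: (3)(2) − (-4.5)(12) = 60
A_5→A_6: (-4.5)(-7.5) − (-4)(2) = 41.75
A_6→A_7: (-4)(-8.5) − (-5)(-7.5) = -3.5
A_7→A_8: (-5)(-7) − (-2)(-8.5) = 18
A_8→A_1: (-2)(-11.5) − (6)(-7) = 65
Σ = 346.5
Area = |Σ|/2 = 173.25.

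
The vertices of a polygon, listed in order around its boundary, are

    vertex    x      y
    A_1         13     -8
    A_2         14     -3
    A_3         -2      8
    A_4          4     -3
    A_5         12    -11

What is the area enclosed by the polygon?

Apply the shoelace formula: 2A = Σ (x_i·y_{i+1} − x_{i+1}·y_i), indices taken mod 5.
A_1→A_2: (13)(-3) − (14)(-8) = 73
A_2→A_3: (14)(8) − (-2)(-3) = 106
A_3→A_4: (-2)(-3) − (4)(8) = -26
A_4→A_5: (4)(-11) − (12)(-3) = -8
A_5→A_1: (12)(-8) − (13)(-11) = 47
Σ = 192
Area = |Σ|/2 = 96.

96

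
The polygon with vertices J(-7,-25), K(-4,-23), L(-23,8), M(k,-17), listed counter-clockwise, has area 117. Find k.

-14

Write out the shoelace sum; only the two edges meeting at M involve k:
2·Area = [((-23)·(-17) − k·8) + (k·(-25) − (-7)·(-17))] + -500
       = -33·k + -228 = 234
⇒ k = -14.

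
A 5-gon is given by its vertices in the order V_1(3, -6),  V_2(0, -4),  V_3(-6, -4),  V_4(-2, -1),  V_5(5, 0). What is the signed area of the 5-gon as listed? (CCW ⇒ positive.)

Σ = (-12) + (-24) + (-2) + (5) + (-30) = -63
Signed area = Σ/2 = -31.5 (negative ⇒ clockwise traversal).

-31.5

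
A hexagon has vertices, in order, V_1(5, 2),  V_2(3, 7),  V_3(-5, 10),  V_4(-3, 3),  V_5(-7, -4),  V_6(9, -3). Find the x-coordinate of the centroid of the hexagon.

Apply the shoelace formula. First the cross-terms c_i = x_i·y_{i+1} − x_{i+1}·y_i:
  29, 65, 15, 33, 57, 33  ⇒  2A = 232, A = 116.
Then Σ (x_i + x_{i+1})·c_i = 228, so x̄ = 228 / (6·116) = 19/58.

19/58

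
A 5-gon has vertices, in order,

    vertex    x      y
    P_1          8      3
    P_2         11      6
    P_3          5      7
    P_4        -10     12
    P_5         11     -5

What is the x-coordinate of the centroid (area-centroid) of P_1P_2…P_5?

Apply the surveyor's formula. First the cross-terms c_i = x_i·y_{i+1} − x_{i+1}·y_i:
  15, 47, 130, -82, 73  ⇒  2A = 183, A = 91.5.
Then Σ (x_i + x_{i+1})·c_i = 1692, so x̄ = 1692 / (6·91.5) = 188/61.

188/61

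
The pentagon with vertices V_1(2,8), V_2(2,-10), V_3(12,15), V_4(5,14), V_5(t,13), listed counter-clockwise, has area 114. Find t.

Write out the shoelace sum; only the two edges meeting at V_5 involve t:
2·Area = [(5·13 − t·14) + (t·8 − 2·13)] + 207
       = -6·t + 246 = 228
⇒ t = 3.

3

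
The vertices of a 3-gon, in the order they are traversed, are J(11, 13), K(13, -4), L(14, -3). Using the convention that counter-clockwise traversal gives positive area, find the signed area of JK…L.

Σ = (-213) + (17) + (215) = 19
Signed area = Σ/2 = 9.5 (positive ⇒ counter-clockwise traversal).

9.5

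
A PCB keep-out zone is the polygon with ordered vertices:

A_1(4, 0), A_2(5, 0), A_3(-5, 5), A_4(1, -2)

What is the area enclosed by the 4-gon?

19

Σ = (0) + (25) + (5) + (8) = 38
Area = |Σ|/2 = 19.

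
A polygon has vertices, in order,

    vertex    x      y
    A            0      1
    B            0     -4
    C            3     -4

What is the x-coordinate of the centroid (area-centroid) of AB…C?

Apply the surveyor's formula. First the cross-terms c_i = x_i·y_{i+1} − x_{i+1}·y_i:
  0, 12, 3  ⇒  2A = 15, A = 7.5.
Then Σ (x_i + x_{i+1})·c_i = 45, so x̄ = 45 / (6·7.5) = 1.

1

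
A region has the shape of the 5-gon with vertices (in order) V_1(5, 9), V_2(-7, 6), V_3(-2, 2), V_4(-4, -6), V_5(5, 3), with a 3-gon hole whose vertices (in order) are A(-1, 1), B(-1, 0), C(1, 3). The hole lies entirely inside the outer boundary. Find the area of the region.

Outer boundary:
Cross-terms: 93, -2, 20, 18, 30  ⇒  Σ = 159
Area = |Σ|/2 = 79.5.
Hole:
Apply the surveyor's formula: 2A = Σ (x_i·y_{i+1} − x_{i+1}·y_i), indices taken mod 3.
Cross-terms: 1, -3, 4  ⇒  Σ = 2
Area = |Σ|/2 = 1.
Net area = 79.5 − 1 = 78.5.

78.5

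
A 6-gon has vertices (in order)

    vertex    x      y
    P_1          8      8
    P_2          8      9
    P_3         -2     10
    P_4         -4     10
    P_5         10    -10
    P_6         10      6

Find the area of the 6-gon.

129

Apply the shoelace formula: 2A = Σ (x_i·y_{i+1} − x_{i+1}·y_i), indices taken mod 6.
P_1→P_2: (8)(9) − (8)(8) = 8
P_2→P_3: (8)(10) − (-2)(9) = 98
P_3→P_4: (-2)(10) − (-4)(10) = 20
P_4→P_5: (-4)(-10) − (10)(10) = -60
P_5→P_6: (10)(6) − (10)(-10) = 160
P_6→P_1: (10)(8) − (8)(6) = 32
Σ = 258
Area = |Σ|/2 = 129.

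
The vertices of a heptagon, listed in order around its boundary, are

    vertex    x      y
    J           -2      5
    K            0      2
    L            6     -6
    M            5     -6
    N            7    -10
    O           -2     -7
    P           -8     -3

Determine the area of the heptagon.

Apply the shoelace formula: 2A = Σ (x_i·y_{i+1} − x_{i+1}·y_i), indices taken mod 7.
Σ = (-4) + (-12) + (-6) + (-8) + (-69) + (-50) + (-46) = -195
Area = |Σ|/2 = 97.5.

97.5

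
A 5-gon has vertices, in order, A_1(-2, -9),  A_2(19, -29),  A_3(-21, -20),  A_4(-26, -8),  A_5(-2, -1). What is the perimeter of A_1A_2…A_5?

116

|A_1A_2| = √((21)² + (-20)²) = √841 = 29
|A_2A_3| = √((-40)² + (9)²) = √1681 = 41
|A_3A_4| = √((-5)² + (12)²) = √169 = 13
|A_4A_5| = √((24)² + (7)²) = √625 = 25
|A_5A_1| = √((0)² + (-8)²) = √64 = 8
Perimeter = 29 + 41 + 13 + 25 + 8 = 116.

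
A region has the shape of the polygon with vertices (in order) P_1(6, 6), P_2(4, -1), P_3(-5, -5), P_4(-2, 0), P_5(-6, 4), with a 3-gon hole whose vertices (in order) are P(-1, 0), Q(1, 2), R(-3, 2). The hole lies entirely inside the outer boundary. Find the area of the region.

62.5

Outer boundary:
Apply the shoelace (surveyor's) formula: 2A = Σ (x_i·y_{i+1} − x_{i+1}·y_i), indices taken mod 5.
P_1→P_2: (6)(-1) − (4)(6) = -30
P_2→P_3: (4)(-5) − (-5)(-1) = -25
P_3→P_4: (-5)(0) − (-2)(-5) = -10
P_4→P_5: (-2)(4) − (-6)(0) = -8
P_5→P_1: (-6)(6) − (6)(4) = -60
Σ = -133
Area = |Σ|/2 = 66.5.
Hole:
Apply the surveyor's formula: 2A = Σ (x_i·y_{i+1} − x_{i+1}·y_i), indices taken mod 3.
Cross-terms: -2, 8, 2  ⇒  Σ = 8
Area = |Σ|/2 = 4.
Net area = 66.5 − 4 = 62.5.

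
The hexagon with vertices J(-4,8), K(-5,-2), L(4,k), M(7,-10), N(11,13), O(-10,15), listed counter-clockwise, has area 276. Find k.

The doubled signed area Σ (x_i y_{i+1} − x_{i+1} y_i) is linear in k.
With k=0 it equals 492; the coefficient of k is -12 (from the two edges through L).
So -12·k + 492 = 2·276 = 552 ⇒ k = -5.

-5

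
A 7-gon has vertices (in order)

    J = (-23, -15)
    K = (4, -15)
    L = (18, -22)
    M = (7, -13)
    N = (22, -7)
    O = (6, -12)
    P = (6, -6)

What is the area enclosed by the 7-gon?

165

J→K: (-23)(-15) − (4)(-15) = 405
K→L: (4)(-22) − (18)(-15) = 182
L→M: (18)(-13) − (7)(-22) = -80
M→N: (7)(-7) − (22)(-13) = 237
N→O: (22)(-12) − (6)(-7) = -222
O→P: (6)(-6) − (6)(-12) = 36
P→J: (6)(-15) − (-23)(-6) = -228
Σ = 330
Area = |Σ|/2 = 165.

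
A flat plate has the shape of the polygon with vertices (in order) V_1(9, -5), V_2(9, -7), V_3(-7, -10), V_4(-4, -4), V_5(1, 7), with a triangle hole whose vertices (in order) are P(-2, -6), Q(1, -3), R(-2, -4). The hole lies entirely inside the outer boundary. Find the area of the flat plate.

127.5

Outer boundary:
Apply the shoelace (surveyor's) formula: 2A = Σ (x_i·y_{i+1} − x_{i+1}·y_i), indices taken mod 5.
Cross-terms: -18, -139, -12, -24, -68  ⇒  Σ = -261
Area = |Σ|/2 = 130.5.
Hole:
Apply the shoelace (surveyor's) formula: 2A = Σ (x_i·y_{i+1} − x_{i+1}·y_i), indices taken mod 3.
Cross-terms: 12, -10, 4  ⇒  Σ = 6
Area = |Σ|/2 = 3.
Net area = 130.5 − 3 = 127.5.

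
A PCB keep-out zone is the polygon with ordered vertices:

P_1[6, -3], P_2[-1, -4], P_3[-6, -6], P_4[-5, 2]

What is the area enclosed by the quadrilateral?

Apply Gauss's area formula: 2A = Σ (x_i·y_{i+1} − x_{i+1}·y_i), indices taken mod 4.
Cross-terms: -27, -18, -42, 3  ⇒  Σ = -84
Area = |Σ|/2 = 42.

42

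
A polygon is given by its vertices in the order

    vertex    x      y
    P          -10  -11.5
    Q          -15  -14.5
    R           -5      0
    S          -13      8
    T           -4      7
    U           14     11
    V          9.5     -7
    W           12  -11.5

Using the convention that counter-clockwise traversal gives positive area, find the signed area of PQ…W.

Cross-terms: -27.5, -72.5, -40, -59, -142, -202.5, -25.25, -253  ⇒  Σ = -821.75
Signed area = Σ/2 = -410.875 (negative ⇒ clockwise traversal).

-410.875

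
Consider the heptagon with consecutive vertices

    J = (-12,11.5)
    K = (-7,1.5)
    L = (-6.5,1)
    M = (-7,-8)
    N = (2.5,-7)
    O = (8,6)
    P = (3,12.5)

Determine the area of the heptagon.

Apply the shoelace (surveyor's) formula: 2A = Σ (x_i·y_{i+1} − x_{i+1}·y_i), indices taken mod 7.
Σ = (62.5) + (2.75) + (59) + (69) + (71) + (82) + (184.5) = 530.75
Area = |Σ|/2 = 265.375.

265.375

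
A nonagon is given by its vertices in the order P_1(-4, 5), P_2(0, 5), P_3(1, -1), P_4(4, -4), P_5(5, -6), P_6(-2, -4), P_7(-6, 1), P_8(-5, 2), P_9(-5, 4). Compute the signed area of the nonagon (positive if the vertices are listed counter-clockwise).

Apply the shoelace formula: 2A = Σ (x_i·y_{i+1} − x_{i+1}·y_i), indices taken mod 9.
Σ = (-20) + (-5) + (0) + (-4) + (-32) + (-26) + (-7) + (-10) + (-9) = -113
Signed area = Σ/2 = -56.5 (negative ⇒ clockwise traversal).

-56.5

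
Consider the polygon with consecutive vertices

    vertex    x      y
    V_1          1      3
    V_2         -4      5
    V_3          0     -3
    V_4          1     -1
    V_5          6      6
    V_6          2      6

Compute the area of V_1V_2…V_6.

Cross-terms: 17, 12, 3, 12, 24, 0  ⇒  Σ = 68
Area = |Σ|/2 = 34.

34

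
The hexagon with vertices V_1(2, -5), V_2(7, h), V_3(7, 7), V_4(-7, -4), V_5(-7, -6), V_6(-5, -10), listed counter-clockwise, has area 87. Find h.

6

The doubled signed area Σ (x_i y_{i+1} − x_{i+1} y_i) is linear in h.
With h=0 it equals 204; the coefficient of h is -5 (from the two edges through V_2).
So -5·h + 204 = 2·87 = 174 ⇒ h = 6.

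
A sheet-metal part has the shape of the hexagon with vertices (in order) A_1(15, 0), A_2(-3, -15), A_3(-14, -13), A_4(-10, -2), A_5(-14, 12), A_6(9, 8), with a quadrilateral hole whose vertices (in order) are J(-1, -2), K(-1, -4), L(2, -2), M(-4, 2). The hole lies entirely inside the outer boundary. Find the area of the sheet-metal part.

484

Outer boundary:
Apply Gauss's area formula: 2A = Σ (x_i·y_{i+1} − x_{i+1}·y_i), indices taken mod 6.
Cross-terms: -225, -171, -102, -148, -220, -120  ⇒  Σ = -986
Area = |Σ|/2 = 493.
Hole:
Apply the surveyor's formula: 2A = Σ (x_i·y_{i+1} − x_{i+1}·y_i), indices taken mod 4.
J→K: (-1)(-4) − (-1)(-2) = 2
K→L: (-1)(-2) − (2)(-4) = 10
L→M: (2)(2) − (-4)(-2) = -4
M→J: (-4)(-2) − (-1)(2) = 10
Σ = 18
Area = |Σ|/2 = 9.
Net area = 493 − 9 = 484.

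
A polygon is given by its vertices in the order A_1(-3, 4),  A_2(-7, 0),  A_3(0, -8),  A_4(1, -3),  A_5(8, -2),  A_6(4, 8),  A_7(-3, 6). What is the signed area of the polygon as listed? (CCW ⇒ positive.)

Apply the shoelace (surveyor's) formula: 2A = Σ (x_i·y_{i+1} − x_{i+1}·y_i), indices taken mod 7.
A_1→A_2: (-3)(0) − (-7)(4) = 28
A_2→A_3: (-7)(-8) − (0)(0) = 56
A_3→A_4: (0)(-3) − (1)(-8) = 8
A_4→A_5: (1)(-2) − (8)(-3) = 22
A_5→A_6: (8)(8) − (4)(-2) = 72
A_6→A_7: (4)(6) − (-3)(8) = 48
A_7→A_1: (-3)(4) − (-3)(6) = 6
Σ = 240
Signed area = Σ/2 = 120 (positive ⇒ counter-clockwise traversal).

120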